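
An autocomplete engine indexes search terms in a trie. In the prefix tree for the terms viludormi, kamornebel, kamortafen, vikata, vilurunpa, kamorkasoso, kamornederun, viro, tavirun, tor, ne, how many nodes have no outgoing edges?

11

Leaves are exactly the stored words that no other stored word extends.
Those words: "kamorkasoso", "kamornebel", "kamornederun", "kamortafen", "ne", "tavirun", "tor", "vikata", "viludormi", "vilurunpa", "viro"
Leaf count: 11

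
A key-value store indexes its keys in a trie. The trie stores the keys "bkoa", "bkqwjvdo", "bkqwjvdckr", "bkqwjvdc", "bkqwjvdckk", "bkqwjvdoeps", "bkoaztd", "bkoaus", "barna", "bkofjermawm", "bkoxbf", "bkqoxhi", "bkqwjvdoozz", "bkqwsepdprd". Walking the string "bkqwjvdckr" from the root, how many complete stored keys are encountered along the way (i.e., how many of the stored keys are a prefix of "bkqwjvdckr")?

2

Traverse "bkqwjvdckr" character by character; count nodes along the way that are marked as word ends.
Prefixes of the query that are stored words: "bkqwjvdc", "bkqwjvdckr"
Count: 2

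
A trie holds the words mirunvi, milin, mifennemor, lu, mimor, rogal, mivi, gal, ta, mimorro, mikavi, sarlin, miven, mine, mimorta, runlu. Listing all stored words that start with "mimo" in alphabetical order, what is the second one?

mimorro

Words with prefix "mimo", in lexicographic order: "mimor", "mimorro", "mimorta"
The 2nd is mimorro.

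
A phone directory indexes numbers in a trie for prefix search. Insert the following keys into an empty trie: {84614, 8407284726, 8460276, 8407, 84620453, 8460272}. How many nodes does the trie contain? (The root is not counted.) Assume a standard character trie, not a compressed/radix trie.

23

Insert word by word; a character creates a node only if that edge doesn't already exist:
  "84614" → 5 new (8, 4, 6, 1, 4)
  "8407284726" → prefix "84" already present; 8 new (0, 7, 2, 8, 4, 7, 2, 6)
  "8460276" → prefix "846" already present; 4 new (0, 2, 7, 6)
  "8407" → prefix "8407" already present; 0 new (none)
  "84620453" → prefix "846" already present; 5 new (2, 0, 4, 5, 3)
  "8460272" → prefix "846027" already present; 1 new (2)
Total nodes = 5 + 8 + 4 + 0 + 5 + 1 = 23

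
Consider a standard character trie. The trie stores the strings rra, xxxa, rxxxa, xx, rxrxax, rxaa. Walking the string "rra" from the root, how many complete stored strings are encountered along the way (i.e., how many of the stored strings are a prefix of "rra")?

1

Check each prefix of "rra" against the stored set — each match is an end-marker on the path.
Prefixes of the query that are stored words: "rra"
Count: 1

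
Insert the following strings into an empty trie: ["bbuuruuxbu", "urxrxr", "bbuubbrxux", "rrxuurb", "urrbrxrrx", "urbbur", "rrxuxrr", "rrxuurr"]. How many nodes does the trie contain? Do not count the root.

Insert word by word; a character creates a node only if that edge doesn't already exist:
  "bbuuruuxbu" → 10 new (b, b, u, u, r, u, u, x, b, u)
  "urxrxr" → 6 new (u, r, x, r, x, r)
  "bbuubbrxux" → prefix "bbuu" already present; 6 new (b, b, r, x, u, x)
  "rrxuurb" → 7 new (r, r, x, u, u, r, b)
  "urrbrxrrx" → prefix "ur" already present; 7 new (r, b, r, x, r, r, x)
  "urbbur" → prefix "ur" already present; 4 new (b, b, u, r)
  "rrxuxrr" → prefix "rrxu" already present; 3 new (x, r, r)
  "rrxuurr" → prefix "rrxuur" already present; 1 new (r)
Total nodes = 10 + 6 + 6 + 7 + 7 + 4 + 3 + 1 = 44

44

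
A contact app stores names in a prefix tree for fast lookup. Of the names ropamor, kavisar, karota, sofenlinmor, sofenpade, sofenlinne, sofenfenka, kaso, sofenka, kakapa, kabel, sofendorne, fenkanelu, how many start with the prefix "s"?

6

Walk to "s"; the words in its subtree are exactly those with that prefix.
Matches: "sofendorne", "sofenfenka", "sofenka", "sofenlinmor", "sofenlinne", "sofenpade"
Count: 6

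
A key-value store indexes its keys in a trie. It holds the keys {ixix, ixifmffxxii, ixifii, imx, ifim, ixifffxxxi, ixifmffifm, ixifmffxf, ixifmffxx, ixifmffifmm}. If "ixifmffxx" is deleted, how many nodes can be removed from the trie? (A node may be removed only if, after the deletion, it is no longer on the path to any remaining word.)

0

After clearing the end-marker at "ixifmffxx", prune upward until reaching a node still needed by another word.
Every node on "ixifmffxx" is still needed (e.g. by "ixifmffxxii"), so nothing is freed.
Nodes removed: 0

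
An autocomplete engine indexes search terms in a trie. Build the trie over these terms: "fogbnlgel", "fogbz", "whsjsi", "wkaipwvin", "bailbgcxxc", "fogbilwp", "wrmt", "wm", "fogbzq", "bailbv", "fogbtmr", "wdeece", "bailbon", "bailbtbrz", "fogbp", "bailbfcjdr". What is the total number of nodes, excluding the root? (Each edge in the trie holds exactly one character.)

For each word, the new-node count is its length minus the longest prefix already in the trie:
  "fogbnlgel" → 9 new (f, o, g, b, n, l, g, e, l)
  "fogbz" → prefix "fogb" already present; 1 new (z)
  "whsjsi" → 6 new (w, h, s, j, s, i)
  "wkaipwvin" → prefix "w" already present; 8 new (k, a, i, p, w, v, i, n)
  "bailbgcxxc" → 10 new (b, a, i, l, b, g, c, x, x, c)
  "fogbilwp" → prefix "fogb" already present; 4 new (i, l, w, p)
  "wrmt" → prefix "w" already present; 3 new (r, m, t)
  "wm" → prefix "w" already present; 1 new (m)
  "fogbzq" → prefix "fogbz" already present; 1 new (q)
  "bailbv" → prefix "bailb" already present; 1 new (v)
  "fogbtmr" → prefix "fogb" already present; 3 new (t, m, r)
  "wdeece" → prefix "w" already present; 5 new (d, e, e, c, e)
  "bailbon" → prefix "bailb" already present; 2 new (o, n)
  "bailbtbrz" → prefix "bailb" already present; 4 new (t, b, r, z)
  "fogbp" → prefix "fogb" already present; 1 new (p)
  "bailbfcjdr" → prefix "bailb" already present; 5 new (f, c, j, d, r)
Total nodes = 9 + 1 + 6 + 8 + 10 + 4 + 3 + 1 + 1 + 1 + 3 + 5 + 2 + 4 + 1 + 5 = 64

64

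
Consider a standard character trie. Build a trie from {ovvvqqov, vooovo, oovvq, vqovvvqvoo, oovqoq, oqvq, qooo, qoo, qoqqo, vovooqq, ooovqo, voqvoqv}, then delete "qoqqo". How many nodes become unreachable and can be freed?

3

A node on "qoqqo"'s path can go only if nothing else ends at it or branches off below it.
The suffix "qqo" (3 nodes) is used only by "qoqqo"; the node for "qo" still has the child "o", so pruning stops there.
Nodes removed: 3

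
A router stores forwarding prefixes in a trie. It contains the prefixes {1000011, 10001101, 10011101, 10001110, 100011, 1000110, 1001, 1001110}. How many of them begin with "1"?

8

Traverse to the node for "1", then collect every word in that subtree.
Words under "1": 1000011, 100011, 1000110, 10001101, 10001110, 1001, 1001110, 10011101
Count: 8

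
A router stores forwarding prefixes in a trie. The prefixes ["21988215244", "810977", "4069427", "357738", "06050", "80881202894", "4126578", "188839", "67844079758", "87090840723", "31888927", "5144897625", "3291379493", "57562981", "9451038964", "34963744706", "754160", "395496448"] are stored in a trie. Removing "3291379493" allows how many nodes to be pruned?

9

A node on "3291379493"'s path can go only if nothing else ends at it or branches off below it.
The suffix "291379493" (9 nodes) is used only by "3291379493"; the node for "3" still has the child "5", so pruning stops there.
Nodes removed: 9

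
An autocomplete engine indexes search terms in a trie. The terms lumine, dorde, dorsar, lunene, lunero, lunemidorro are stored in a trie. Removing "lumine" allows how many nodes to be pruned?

After clearing the end-marker at "lumine", prune upward until reaching a node still needed by another word.
The suffix "mine" (4 nodes) is used only by "lumine"; the node for "lu" still has the child "n", so pruning stops there.
Nodes removed: 4

4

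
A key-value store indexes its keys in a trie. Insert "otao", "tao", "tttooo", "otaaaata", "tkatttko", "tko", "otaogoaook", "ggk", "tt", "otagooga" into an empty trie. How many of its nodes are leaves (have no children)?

A leaf is a node with no children — equivalently, the end of a word that is not a proper prefix of any other stored word.
Those words: "ggk", "otaaaata", "otagooga", "otaogoaook", "tao", "tkatttko", "tko", "tttooo"
Leaf count: 8

8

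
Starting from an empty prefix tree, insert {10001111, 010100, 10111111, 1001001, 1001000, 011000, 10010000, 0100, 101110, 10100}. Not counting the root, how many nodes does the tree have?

34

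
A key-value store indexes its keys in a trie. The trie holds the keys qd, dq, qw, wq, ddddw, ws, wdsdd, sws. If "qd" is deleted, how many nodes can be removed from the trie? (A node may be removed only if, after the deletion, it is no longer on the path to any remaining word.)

1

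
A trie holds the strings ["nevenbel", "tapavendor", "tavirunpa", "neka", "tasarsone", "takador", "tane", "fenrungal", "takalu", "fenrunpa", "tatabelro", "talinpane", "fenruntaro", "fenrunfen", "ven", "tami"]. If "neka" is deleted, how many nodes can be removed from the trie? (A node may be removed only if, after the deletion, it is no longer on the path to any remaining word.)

After clearing the end-marker at "neka", prune upward until reaching a node still needed by another word.
The suffix "ka" (2 nodes) is used only by "neka"; the node for "ne" still has the child "v", so pruning stops there.
Nodes removed: 2

2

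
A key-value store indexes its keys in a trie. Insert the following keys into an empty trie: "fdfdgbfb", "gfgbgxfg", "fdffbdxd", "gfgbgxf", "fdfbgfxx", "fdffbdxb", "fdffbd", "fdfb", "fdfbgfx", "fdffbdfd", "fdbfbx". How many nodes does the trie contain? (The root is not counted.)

33

Trace insertions, counting only characters that open a new branch:
  "fdfdgbfb" → 8 new (f, d, f, d, g, b, f, b)
  "gfgbgxfg" → 8 new (g, f, g, b, g, x, f, g)
  "fdffbdxd" → prefix "fdf" already present; 5 new (f, b, d, x, d)
  "gfgbgxf" → prefix "gfgbgxf" already present; 0 new (none)
  "fdfbgfxx" → prefix "fdf" already present; 5 new (b, g, f, x, x)
  "fdffbdxb" → prefix "fdffbdx" already present; 1 new (b)
  "fdffbd" → prefix "fdffbd" already present; 0 new (none)
  "fdfb" → prefix "fdfb" already present; 0 new (none)
  "fdfbgfx" → prefix "fdfbgfx" already present; 0 new (none)
  "fdffbdfd" → prefix "fdffbd" already present; 2 new (f, d)
  "fdbfbx" → prefix "fd" already present; 4 new (b, f, b, x)
Total nodes = 8 + 8 + 5 + 0 + 5 + 1 + 0 + 0 + 0 + 2 + 4 = 33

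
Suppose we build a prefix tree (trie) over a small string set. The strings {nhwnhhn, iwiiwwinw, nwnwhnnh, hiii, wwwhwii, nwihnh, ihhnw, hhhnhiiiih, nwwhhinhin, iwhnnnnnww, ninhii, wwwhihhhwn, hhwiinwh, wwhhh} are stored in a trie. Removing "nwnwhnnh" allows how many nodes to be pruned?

6

Walk "nwnwhnnh" from the leaf back toward the root, removing each node that no remaining word uses.
The suffix "nwhnnh" (6 nodes) is used only by "nwnwhnnh"; the node for "nw" still has the child "i", so pruning stops there.
Nodes removed: 6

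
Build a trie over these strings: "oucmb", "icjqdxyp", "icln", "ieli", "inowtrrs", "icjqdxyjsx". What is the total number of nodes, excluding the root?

Trie structure (* marks end of a word):
(root)
├─ i
│  ├─ c
│  │  ├─ j
│  │  │  └─ q
│  │  │     └─ d
│  │  │        └─ x
│  │  │           └─ y
│  │  │              ├─ j
│  │  │              │  └─ s
│  │  │              │     └─ x *
│  │  │              └─ p *
│  │  └─ l
│  │     └─ n *
│  ├─ e
│  │  └─ l
│  │     └─ i *
│  └─ n
│     └─ o
│        └─ w
│           └─ t
│              └─ r
│                 └─ r
│                    └─ s *
└─ o
   └─ u
      └─ c
         └─ m
            └─ b *
Counting every labelled node above: 28.

28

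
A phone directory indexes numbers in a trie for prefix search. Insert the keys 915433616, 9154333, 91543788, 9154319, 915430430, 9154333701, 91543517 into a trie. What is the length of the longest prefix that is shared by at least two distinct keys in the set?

Look for the deepest trie node that still has at least two words in its subtree.
e.g. "9154333" and "9154333701" share the prefix "9154333" of length 7; no pair shares a longer one.
Longest shared-prefix length: 7

7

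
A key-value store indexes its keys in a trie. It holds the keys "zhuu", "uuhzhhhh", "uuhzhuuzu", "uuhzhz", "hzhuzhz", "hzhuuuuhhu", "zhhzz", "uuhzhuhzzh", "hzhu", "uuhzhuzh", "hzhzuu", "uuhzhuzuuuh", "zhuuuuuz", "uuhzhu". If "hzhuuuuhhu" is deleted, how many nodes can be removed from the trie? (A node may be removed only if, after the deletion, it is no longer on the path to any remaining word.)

A node on "hzhuuuuhhu"'s path can go only if nothing else ends at it or branches off below it.
The suffix "uuuhhu" (6 nodes) is used only by "hzhuuuuhhu"; the node for "hzhu" still has the child "z", so pruning stops there.
Nodes removed: 6

6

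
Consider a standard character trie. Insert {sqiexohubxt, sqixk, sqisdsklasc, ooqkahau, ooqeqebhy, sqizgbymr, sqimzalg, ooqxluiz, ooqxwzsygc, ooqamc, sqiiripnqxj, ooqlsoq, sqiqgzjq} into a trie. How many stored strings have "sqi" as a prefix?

Walk to "sqi"; the words in its subtree are exactly those with that prefix.
Matches: "sqiexohubxt", "sqiiripnqxj", "sqimzalg", "sqiqgzjq", "sqisdsklasc", "sqixk", "sqizgbymr"
Count: 7

7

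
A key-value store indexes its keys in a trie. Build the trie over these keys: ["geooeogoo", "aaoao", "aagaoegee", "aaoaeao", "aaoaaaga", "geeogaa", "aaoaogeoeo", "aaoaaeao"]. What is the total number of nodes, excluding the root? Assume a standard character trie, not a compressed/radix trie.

Trace insertions, counting only characters that open a new branch:
  "geooeogoo" → 9 new (g, e, o, o, e, o, g, o, o)
  "aaoao" → 5 new (a, a, o, a, o)
  "aagaoegee" → prefix "aa" already present; 7 new (g, a, o, e, g, e, e)
  "aaoaeao" → prefix "aaoa" already present; 3 new (e, a, o)
  "aaoaaaga" → prefix "aaoa" already present; 4 new (a, a, g, a)
  "geeogaa" → prefix "ge" already present; 5 new (e, o, g, a, a)
  "aaoaogeoeo" → prefix "aaoao" already present; 5 new (g, e, o, e, o)
  "aaoaaeao" → prefix "aaoaa" already present; 3 new (e, a, o)
Total nodes = 9 + 5 + 7 + 3 + 4 + 5 + 5 + 3 = 41

41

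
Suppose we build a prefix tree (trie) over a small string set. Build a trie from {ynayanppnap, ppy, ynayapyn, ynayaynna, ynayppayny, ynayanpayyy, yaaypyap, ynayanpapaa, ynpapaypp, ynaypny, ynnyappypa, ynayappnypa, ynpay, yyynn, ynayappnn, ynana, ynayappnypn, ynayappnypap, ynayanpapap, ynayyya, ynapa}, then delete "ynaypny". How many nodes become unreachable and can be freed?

2

After clearing the end-marker at "ynaypny", prune upward until reaching a node still needed by another word.
The suffix "ny" (2 nodes) is used only by "ynaypny"; the node for "ynayp" still has the child "p", so pruning stops there.
Nodes removed: 2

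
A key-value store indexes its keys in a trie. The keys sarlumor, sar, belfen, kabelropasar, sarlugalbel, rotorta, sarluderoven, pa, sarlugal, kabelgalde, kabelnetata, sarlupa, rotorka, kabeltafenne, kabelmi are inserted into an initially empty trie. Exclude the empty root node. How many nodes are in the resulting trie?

72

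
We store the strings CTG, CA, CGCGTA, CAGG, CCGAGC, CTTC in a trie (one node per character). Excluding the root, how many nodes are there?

18

Trie structure (* marks end of a word):
(root)
└─ C
   ├─ A *
   │  └─ G
   │     └─ G *
   ├─ C
   │  └─ G
   │     └─ A
   │        └─ G
   │           └─ C *
   ├─ G
   │  └─ C
   │     └─ G
   │        └─ T
   │           └─ A *
   └─ T
      ├─ G *
      └─ T
         └─ C *
Counting every labelled node above: 18.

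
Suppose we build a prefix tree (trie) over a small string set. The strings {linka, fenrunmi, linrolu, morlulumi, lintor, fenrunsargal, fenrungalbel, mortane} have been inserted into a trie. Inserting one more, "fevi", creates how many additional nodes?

The longest prefix of "fevi" already in the trie is "fe" (length 2).
Each of the 2 remaining characters creates one node.

2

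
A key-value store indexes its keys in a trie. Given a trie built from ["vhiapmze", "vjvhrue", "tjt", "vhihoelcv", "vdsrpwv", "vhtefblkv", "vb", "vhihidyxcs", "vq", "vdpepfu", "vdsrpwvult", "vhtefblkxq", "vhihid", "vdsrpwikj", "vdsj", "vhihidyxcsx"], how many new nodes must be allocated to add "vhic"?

"vhi" is already a path in the trie; the remaining "c" must be added.
New nodes needed: |"vhic"| − 3 = 4 − 3 = 1.

1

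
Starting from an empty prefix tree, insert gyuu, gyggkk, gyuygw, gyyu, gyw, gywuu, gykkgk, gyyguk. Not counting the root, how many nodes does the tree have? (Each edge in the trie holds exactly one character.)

For each word, the new-node count is its length minus the longest prefix already in the trie:
  "gyuu" → 4 new (g, y, u, u)
  "gyggkk" → prefix "gy" already present; 4 new (g, g, k, k)
  "gyuygw" → prefix "gyu" already present; 3 new (y, g, w)
  "gyyu" → prefix "gy" already present; 2 new (y, u)
  "gyw" → prefix "gy" already present; 1 new (w)
  "gywuu" → prefix "gyw" already present; 2 new (u, u)
  "gykkgk" → prefix "gy" already present; 4 new (k, k, g, k)
  "gyyguk" → prefix "gyy" already present; 3 new (g, u, k)
Total nodes = 4 + 4 + 3 + 2 + 1 + 2 + 4 + 3 = 23

23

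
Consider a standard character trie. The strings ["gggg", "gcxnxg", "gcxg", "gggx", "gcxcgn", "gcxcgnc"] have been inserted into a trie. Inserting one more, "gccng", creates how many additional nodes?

The longest prefix of "gccng" already in the trie is "gc" (length 2).
Each of the 3 remaining characters creates one node.

3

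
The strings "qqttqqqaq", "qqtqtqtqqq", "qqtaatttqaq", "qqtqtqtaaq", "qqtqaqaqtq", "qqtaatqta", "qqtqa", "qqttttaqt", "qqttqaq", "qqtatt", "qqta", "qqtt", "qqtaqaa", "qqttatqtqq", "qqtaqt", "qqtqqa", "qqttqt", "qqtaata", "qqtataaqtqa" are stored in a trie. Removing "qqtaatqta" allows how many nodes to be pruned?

3

Walk "qqtaatqta" from the leaf back toward the root, removing each node that no remaining word uses.
The suffix "qta" (3 nodes) is used only by "qqtaatqta"; the node for "qqtaat" still has the child "t", so pruning stops there.
Nodes removed: 3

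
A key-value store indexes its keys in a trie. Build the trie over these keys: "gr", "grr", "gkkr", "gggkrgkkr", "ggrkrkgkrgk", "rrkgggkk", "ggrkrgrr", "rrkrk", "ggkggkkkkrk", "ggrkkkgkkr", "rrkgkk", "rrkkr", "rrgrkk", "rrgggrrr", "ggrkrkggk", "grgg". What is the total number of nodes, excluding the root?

Insert word by word; a character creates a node only if that edge doesn't already exist:
  "gr" → 2 new (g, r)
  "grr" → prefix "gr" already present; 1 new (r)
  "gkkr" → prefix "g" already present; 3 new (k, k, r)
  "gggkrgkkr" → prefix "g" already present; 8 new (g, g, k, r, g, k, k, r)
  "ggrkrkgkrgk" → prefix "gg" already present; 9 new (r, k, r, k, g, k, r, g, k)
  "rrkgggkk" → 8 new (r, r, k, g, g, g, k, k)
  "ggrkrgrr" → prefix "ggrkr" already present; 3 new (g, r, r)
  "rrkrk" → prefix "rrk" already present; 2 new (r, k)
  "ggkggkkkkrk" → prefix "gg" already present; 9 new (k, g, g, k, k, k, k, r, k)
  "ggrkkkgkkr" → prefix "ggrk" already present; 6 new (k, k, g, k, k, r)
  "rrkgkk" → prefix "rrkg" already present; 2 new (k, k)
  "rrkkr" → prefix "rrk" already present; 2 new (k, r)
  "rrgrkk" → prefix "rr" already present; 4 new (g, r, k, k)
  "rrgggrrr" → prefix "rrg" already present; 5 new (g, g, r, r, r)
  "ggrkrkggk" → prefix "ggrkrkg" already present; 2 new (g, k)
  "grgg" → prefix "gr" already present; 2 new (g, g)
Total nodes = 2 + 1 + 3 + 8 + 9 + 8 + 3 + 2 + 9 + 6 + 2 + 2 + 4 + 5 + 2 + 2 = 68

68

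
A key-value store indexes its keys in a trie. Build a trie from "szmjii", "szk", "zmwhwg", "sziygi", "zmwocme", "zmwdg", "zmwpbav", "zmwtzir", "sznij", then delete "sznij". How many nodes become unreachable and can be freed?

Walk "sznij" from the leaf back toward the root, removing each node that no remaining word uses.
The suffix "nij" (3 nodes) is used only by "sznij"; the node for "sz" still has the child "m", so pruning stops there.
Nodes removed: 3

3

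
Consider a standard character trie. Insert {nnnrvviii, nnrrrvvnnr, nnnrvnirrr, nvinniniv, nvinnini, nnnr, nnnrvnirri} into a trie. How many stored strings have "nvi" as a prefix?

2

Filter for entries beginning with "nvi":
Matches: "nvinnini", "nvinniniv"
Count: 2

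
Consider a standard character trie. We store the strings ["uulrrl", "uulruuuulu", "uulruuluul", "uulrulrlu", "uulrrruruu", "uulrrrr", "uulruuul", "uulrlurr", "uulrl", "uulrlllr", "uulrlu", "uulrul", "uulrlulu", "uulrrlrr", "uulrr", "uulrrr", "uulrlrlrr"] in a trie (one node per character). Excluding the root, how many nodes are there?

Insert word by word; a character creates a node only if that edge doesn't already exist:
  "uulrrl" → 6 new (u, u, l, r, r, l)
  "uulruuuulu" → prefix "uulr" already present; 6 new (u, u, u, u, l, u)
  "uulruuluul" → prefix "uulruu" already present; 4 new (l, u, u, l)
  "uulrulrlu" → prefix "uulru" already present; 4 new (l, r, l, u)
  "uulrrruruu" → prefix "uulrr" already present; 5 new (r, u, r, u, u)
  "uulrrrr" → prefix "uulrrr" already present; 1 new (r)
  "uulruuul" → prefix "uulruuu" already present; 1 new (l)
  "uulrlurr" → prefix "uulr" already present; 4 new (l, u, r, r)
  "uulrl" → prefix "uulrl" already present; 0 new (none)
  "uulrlllr" → prefix "uulrl" already present; 3 new (l, l, r)
  "uulrlu" → prefix "uulrlu" already present; 0 new (none)
  "uulrul" → prefix "uulrul" already present; 0 new (none)
  "uulrlulu" → prefix "uulrlu" already present; 2 new (l, u)
  "uulrrlrr" → prefix "uulrrl" already present; 2 new (r, r)
  "uulrr" → prefix "uulrr" already present; 0 new (none)
  "uulrrr" → prefix "uulrrr" already present; 0 new (none)
  "uulrlrlrr" → prefix "uulrl" already present; 4 new (r, l, r, r)
Total nodes = 6 + 6 + 4 + 4 + 5 + 1 + 1 + 4 + 0 + 3 + 0 + 0 + 2 + 2 + 0 + 0 + 4 = 42

42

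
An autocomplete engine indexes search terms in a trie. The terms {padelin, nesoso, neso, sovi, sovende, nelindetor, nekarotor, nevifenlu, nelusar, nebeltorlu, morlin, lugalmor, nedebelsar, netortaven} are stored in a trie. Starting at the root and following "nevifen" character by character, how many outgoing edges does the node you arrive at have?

Follow the path "nevifen" to its node, then look at its outgoing edges.
Characters that immediately follow "nevifen" among the stored strings: {l}.
That node has 1 child edge.

1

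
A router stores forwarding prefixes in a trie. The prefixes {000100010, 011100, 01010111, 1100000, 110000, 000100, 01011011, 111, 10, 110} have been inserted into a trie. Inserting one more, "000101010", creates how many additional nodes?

Walking "000101010" from the root, the first 5 characters ("00010") follow existing edges; "1" is the first miss.
New nodes needed: |"000101010"| − 5 = 9 − 5 = 4.

4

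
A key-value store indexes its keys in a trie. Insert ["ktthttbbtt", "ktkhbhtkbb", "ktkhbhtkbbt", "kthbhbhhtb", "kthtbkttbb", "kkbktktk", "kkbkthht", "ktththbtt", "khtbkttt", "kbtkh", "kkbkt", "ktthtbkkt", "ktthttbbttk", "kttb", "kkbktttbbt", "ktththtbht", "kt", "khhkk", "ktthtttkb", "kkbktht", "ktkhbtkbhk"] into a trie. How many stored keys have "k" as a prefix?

21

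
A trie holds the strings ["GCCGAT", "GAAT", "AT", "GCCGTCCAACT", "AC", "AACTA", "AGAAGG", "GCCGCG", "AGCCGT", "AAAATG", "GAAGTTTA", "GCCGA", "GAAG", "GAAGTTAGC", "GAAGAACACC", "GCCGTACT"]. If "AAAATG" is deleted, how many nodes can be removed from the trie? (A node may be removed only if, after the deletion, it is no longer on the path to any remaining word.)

A node on "AAAATG"'s path can go only if nothing else ends at it or branches off below it.
The suffix "AATG" (4 nodes) is used only by "AAAATG"; the node for "AA" still has the child "C", so pruning stops there.
Nodes removed: 4

4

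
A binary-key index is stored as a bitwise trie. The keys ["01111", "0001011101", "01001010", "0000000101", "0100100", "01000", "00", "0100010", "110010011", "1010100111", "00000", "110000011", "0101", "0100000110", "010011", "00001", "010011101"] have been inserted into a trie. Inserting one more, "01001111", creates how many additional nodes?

"0100111" is already a path in the trie; the remaining "1" must be added.
Each of the 1 remaining characters creates one node.

1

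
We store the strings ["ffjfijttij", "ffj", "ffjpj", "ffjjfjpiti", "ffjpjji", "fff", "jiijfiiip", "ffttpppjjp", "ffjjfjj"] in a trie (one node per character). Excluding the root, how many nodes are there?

Count nodes per top-level branch (shared prefixes stored once):
  'f'-branch (fff, ffj, ffjfijttij, ffjjfjj, ffjjfjpiti, ffjpj, ffjpjji, ffttpppjjp): 31 nodes
  'j'-branch (jiijfiiip): 9 nodes
Sum: 40

40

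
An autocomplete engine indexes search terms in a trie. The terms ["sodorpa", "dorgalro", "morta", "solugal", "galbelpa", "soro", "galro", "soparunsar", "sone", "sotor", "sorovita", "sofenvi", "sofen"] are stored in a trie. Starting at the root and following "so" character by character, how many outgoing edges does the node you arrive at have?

Follow the path "so" to its node, then look at its outgoing edges.
Characters that immediately follow "so" among the stored strings: {d, f, l, n, p, r, t}.
That node has 7 child edges.

7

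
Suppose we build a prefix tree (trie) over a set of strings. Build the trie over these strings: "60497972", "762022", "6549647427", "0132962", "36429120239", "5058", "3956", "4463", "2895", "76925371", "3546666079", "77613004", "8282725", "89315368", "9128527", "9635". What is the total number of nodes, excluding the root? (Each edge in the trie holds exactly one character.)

Count nodes per top-level branch (shared prefixes stored once):
  '0'-branch (0132962): 7 nodes
  '2'-branch (2895): 4 nodes
  '3'-branch (3546666079, 36429120239, 3956): 23 nodes
  '4'-branch (4463): 4 nodes
  '5'-branch (5058): 4 nodes
  '6'-branch (60497972, 6549647427): 17 nodes
  '7'-branch (762022, 76925371, 77613004): 19 nodes
  '8'-branch (8282725, 89315368): 14 nodes
  '9'-branch (9128527, 9635): 10 nodes
Sum: 102

102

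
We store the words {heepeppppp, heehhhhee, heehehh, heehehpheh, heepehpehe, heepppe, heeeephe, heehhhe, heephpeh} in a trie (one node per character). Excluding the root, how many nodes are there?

For each word, the new-node count is its length minus the longest prefix already in the trie:
  "heepeppppp" → 10 new (h, e, e, p, e, p, p, p, p, p)
  "heehhhhee" → prefix "hee" already present; 6 new (h, h, h, h, e, e)
  "heehehh" → prefix "heeh" already present; 3 new (e, h, h)
  "heehehpheh" → prefix "heeheh" already present; 4 new (p, h, e, h)
  "heepehpehe" → prefix "heepe" already present; 5 new (h, p, e, h, e)
  "heepppe" → prefix "heep" already present; 3 new (p, p, e)
  "heeeephe" → prefix "hee" already present; 5 new (e, e, p, h, e)
  "heehhhe" → prefix "heehhh" already present; 1 new (e)
  "heephpeh" → prefix "heep" already present; 4 new (h, p, e, h)
Total nodes = 10 + 6 + 3 + 4 + 5 + 3 + 5 + 1 + 4 = 41

41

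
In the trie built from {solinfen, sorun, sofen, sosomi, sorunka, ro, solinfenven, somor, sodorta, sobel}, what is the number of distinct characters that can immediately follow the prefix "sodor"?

1

The children of the "sodor" node are the distinct next characters among strings starting with "sodor".
Characters that immediately follow "sodor" among the stored strings: {t}.
That node has 1 child edge.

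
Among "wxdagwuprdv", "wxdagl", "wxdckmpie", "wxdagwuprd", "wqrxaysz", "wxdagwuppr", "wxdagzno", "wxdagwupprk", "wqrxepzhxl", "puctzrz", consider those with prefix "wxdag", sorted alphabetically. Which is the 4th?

Words with prefix "wxdag", in lexicographic order: "wxdagl", "wxdagwuppr", "wxdagwupprk", "wxdagwuprd", "wxdagwuprdv", "wxdagzno"
The 4th is wxdagwuprd.

wxdagwuprd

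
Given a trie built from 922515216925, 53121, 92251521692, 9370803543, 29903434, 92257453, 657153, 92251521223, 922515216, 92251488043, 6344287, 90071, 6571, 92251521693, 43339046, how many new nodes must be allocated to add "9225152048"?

3

Walking "9225152048" from the root, the first 7 characters ("9225152") follow existing edges; "0" is the first miss.
New nodes needed: |"9225152048"| − 7 = 10 − 7 = 3.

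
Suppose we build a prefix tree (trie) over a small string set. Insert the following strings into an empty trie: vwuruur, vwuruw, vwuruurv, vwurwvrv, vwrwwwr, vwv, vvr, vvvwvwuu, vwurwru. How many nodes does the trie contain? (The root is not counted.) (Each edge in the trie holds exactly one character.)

29

Trie structure (* marks end of a word):
(root)
└─ v
   ├─ v
   │  ├─ r *
   │  └─ v
   │     └─ w
   │        └─ v
   │           └─ w
   │              └─ u
   │                 └─ u *
   └─ w
      ├─ r
      │  └─ w
      │     └─ w
      │        └─ w
      │           └─ r *
      ├─ u
      │  └─ r
      │     ├─ u
      │     │  ├─ u
      │     │  │  └─ r *
      │     │  │     └─ v *
      │     │  └─ w *
      │     └─ w
      │        ├─ r
      │        │  └─ u *
      │        └─ v
      │           └─ r
      │              └─ v *
      └─ v *
Counting every labelled node above: 29.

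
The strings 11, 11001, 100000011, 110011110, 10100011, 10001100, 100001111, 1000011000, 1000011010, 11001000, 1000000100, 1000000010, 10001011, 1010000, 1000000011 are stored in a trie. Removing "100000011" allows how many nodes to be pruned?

1

A node on "100000011"'s path can go only if nothing else ends at it or branches off below it.
The suffix "1" (1 node) is used only by "100000011"; the node for "10000001" still has the child "0", so pruning stops there.
Nodes removed: 1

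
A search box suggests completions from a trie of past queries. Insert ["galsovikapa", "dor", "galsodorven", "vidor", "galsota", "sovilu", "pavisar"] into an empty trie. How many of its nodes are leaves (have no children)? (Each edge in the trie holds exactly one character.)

A leaf is a node with no children — equivalently, the end of a word that is not a proper prefix of any other stored word.
Those words: "dor", "galsodorven", "galsota", "galsovikapa", "pavisar", "sovilu", "vidor"
Leaf count: 7

7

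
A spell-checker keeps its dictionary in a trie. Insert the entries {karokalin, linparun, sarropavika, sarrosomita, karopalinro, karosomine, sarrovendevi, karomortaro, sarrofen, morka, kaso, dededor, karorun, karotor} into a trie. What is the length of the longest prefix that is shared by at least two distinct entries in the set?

Equivalently: take the maximum, over all pairs, of their longest common prefix length.
"sarrofen" and "sarropavika" agree on "sarro" (5 characters) before diverging; nothing deeper is shared.
Longest shared-prefix length: 5

5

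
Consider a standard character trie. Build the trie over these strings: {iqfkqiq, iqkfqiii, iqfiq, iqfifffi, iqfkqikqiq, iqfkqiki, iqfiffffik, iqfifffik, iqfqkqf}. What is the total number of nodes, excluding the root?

32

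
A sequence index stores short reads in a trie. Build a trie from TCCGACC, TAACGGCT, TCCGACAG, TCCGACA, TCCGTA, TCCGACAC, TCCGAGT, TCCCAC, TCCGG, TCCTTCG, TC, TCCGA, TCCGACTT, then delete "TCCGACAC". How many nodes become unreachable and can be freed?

1

Walk "TCCGACAC" from the leaf back toward the root, removing each node that no remaining word uses.
The suffix "C" (1 node) is used only by "TCCGACAC"; the node for "TCCGACA" still has the child "G", so pruning stops there.
Nodes removed: 1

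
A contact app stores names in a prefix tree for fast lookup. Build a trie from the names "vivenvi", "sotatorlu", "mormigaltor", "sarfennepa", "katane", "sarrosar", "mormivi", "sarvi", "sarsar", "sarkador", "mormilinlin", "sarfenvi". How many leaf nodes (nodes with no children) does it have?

A leaf is a node with no children — equivalently, the end of a word that is not a proper prefix of any other stored word.
Those words: "katane", "mormigaltor", "mormilinlin", "mormivi", "sarfennepa", "sarfenvi", "sarkador", "sarrosar", "sarsar", "sarvi", "sotatorlu", "vivenvi"
Leaf count: 12

12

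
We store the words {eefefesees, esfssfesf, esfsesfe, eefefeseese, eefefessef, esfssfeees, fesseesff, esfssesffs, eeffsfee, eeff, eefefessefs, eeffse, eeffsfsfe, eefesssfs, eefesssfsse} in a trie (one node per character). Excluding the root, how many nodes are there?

60

Insert word by word; a character creates a node only if that edge doesn't already exist:
  "eefefesees" → 10 new (e, e, f, e, f, e, s, e, e, s)
  "esfssfesf" → prefix "e" already present; 8 new (s, f, s, s, f, e, s, f)
  "esfsesfe" → prefix "esfs" already present; 4 new (e, s, f, e)
  "eefefeseese" → prefix "eefefesees" already present; 1 new (e)
  "eefefessef" → prefix "eefefes" already present; 3 new (s, e, f)
  "esfssfeees" → prefix "esfssfe" already present; 3 new (e, e, s)
  "fesseesff" → 9 new (f, e, s, s, e, e, s, f, f)
  "esfssesffs" → prefix "esfss" already present; 5 new (e, s, f, f, s)
  "eeffsfee" → prefix "eef" already present; 5 new (f, s, f, e, e)
  "eeff" → prefix "eeff" already present; 0 new (none)
  "eefefessefs" → prefix "eefefessef" already present; 1 new (s)
  "eeffse" → prefix "eeffs" already present; 1 new (e)
  "eeffsfsfe" → prefix "eeffsf" already present; 3 new (s, f, e)
  "eefesssfs" → prefix "eefe" already present; 5 new (s, s, s, f, s)
  "eefesssfsse" → prefix "eefesssfs" already present; 2 new (s, e)
Total nodes = 10 + 8 + 4 + 1 + 3 + 3 + 9 + 5 + 5 + 0 + 1 + 1 + 3 + 5 + 2 = 60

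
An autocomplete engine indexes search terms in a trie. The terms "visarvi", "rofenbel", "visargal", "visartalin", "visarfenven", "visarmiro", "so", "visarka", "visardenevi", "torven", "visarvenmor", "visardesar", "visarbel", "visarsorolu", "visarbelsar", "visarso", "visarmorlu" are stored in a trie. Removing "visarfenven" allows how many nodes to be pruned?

After clearing the end-marker at "visarfenven", prune upward until reaching a node still needed by another word.
The suffix "fenven" (6 nodes) is used only by "visarfenven"; the node for "visar" still has the child "v", so pruning stops there.
Nodes removed: 6

6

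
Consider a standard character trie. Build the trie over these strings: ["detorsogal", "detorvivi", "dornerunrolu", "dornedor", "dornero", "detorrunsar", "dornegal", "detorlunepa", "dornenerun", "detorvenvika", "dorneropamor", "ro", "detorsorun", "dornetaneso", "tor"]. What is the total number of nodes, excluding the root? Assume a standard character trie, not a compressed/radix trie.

For each word, the new-node count is its length minus the longest prefix already in the trie:
  "detorsogal" → 10 new (d, e, t, o, r, s, o, g, a, l)
  "detorvivi" → prefix "detor" already present; 4 new (v, i, v, i)
  "dornerunrolu" → prefix "d" already present; 11 new (o, r, n, e, r, u, n, r, o, l, u)
  "dornedor" → prefix "dorne" already present; 3 new (d, o, r)
  "dornero" → prefix "dorner" already present; 1 new (o)
  "detorrunsar" → prefix "detor" already present; 6 new (r, u, n, s, a, r)
  "dornegal" → prefix "dorne" already present; 3 new (g, a, l)
  "detorlunepa" → prefix "detor" already present; 6 new (l, u, n, e, p, a)
  "dornenerun" → prefix "dorne" already present; 5 new (n, e, r, u, n)
  "detorvenvika" → prefix "detorv" already present; 6 new (e, n, v, i, k, a)
  "dorneropamor" → prefix "dornero" already present; 5 new (p, a, m, o, r)
  "ro" → 2 new (r, o)
  "detorsorun" → prefix "detorso" already present; 3 new (r, u, n)
  "dornetaneso" → prefix "dorne" already present; 6 new (t, a, n, e, s, o)
  "tor" → 3 new (t, o, r)
Total nodes = 10 + 4 + 11 + 3 + 1 + 6 + 3 + 6 + 5 + 6 + 5 + 2 + 3 + 6 + 3 = 74

74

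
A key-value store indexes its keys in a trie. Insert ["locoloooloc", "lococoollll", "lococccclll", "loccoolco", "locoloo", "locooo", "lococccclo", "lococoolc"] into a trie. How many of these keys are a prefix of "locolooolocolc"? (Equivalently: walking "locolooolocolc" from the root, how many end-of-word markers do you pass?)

Walk "locolooolocolc" from the root; an end-of-word marker is hit whenever a stored word is a prefix of "locolooolocolc".
Prefixes of the query that are stored words: "locoloo", "locoloooloc"
Count: 2

2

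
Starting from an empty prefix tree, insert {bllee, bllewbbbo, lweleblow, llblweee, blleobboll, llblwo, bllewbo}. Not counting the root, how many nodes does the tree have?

Trie structure (* marks end of a word):
(root)
├─ b
│  └─ l
│     └─ l
│        └─ e
│           ├─ e *
│           ├─ o
│           │  └─ b
│           │     └─ b
│           │        └─ o
│           │           └─ l
│           │              └─ l *
│           └─ w
│              └─ b
│                 ├─ b
│                 │  └─ b
│                 │     └─ o *
│                 └─ o *
└─ l
   ├─ l
   │  └─ b
   │     └─ l
   │        └─ w
   │           ├─ e
   │           │  └─ e
   │           │     └─ e *
   │           └─ o *
   └─ w
      └─ e
         └─ l
            └─ e
               └─ b
                  └─ l
                     └─ o
                        └─ w *
Counting every labelled node above: 34.

34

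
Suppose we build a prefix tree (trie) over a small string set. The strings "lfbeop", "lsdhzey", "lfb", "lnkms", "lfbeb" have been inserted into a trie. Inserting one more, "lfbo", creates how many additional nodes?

1

"lfb" is already a path in the trie; the remaining "o" must be added.
Each of the 1 remaining characters creates one node.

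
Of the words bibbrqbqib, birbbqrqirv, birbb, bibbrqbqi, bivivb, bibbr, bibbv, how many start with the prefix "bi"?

Traverse to the node for "bi", then collect every word in that subtree.
Words under "bi": bibbr, bibbrqbqi, bibbrqbqib, bibbv, birbb, birbbqrqirv, bivivb
Count: 7

7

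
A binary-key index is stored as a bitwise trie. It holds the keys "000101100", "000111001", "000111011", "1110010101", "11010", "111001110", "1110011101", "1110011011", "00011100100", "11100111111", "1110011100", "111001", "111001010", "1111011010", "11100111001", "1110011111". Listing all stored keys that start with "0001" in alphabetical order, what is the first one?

000101100

DFS of the "0001" subtree visits, in order: "000101100", "000111001", "00011100100", "000111011"
The 1st is 000101100.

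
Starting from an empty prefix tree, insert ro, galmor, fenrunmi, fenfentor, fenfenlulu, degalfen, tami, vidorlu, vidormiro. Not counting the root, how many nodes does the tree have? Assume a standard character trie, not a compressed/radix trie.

Trace insertions, counting only characters that open a new branch:
  "ro" → 2 new (r, o)
  "galmor" → 6 new (g, a, l, m, o, r)
  "fenrunmi" → 8 new (f, e, n, r, u, n, m, i)
  "fenfentor" → prefix "fen" already present; 6 new (f, e, n, t, o, r)
  "fenfenlulu" → prefix "fenfen" already present; 4 new (l, u, l, u)
  "degalfen" → 8 new (d, e, g, a, l, f, e, n)
  "tami" → 4 new (t, a, m, i)
  "vidorlu" → 7 new (v, i, d, o, r, l, u)
  "vidormiro" → prefix "vidor" already present; 4 new (m, i, r, o)
Total nodes = 2 + 6 + 8 + 6 + 4 + 8 + 4 + 7 + 4 = 49

49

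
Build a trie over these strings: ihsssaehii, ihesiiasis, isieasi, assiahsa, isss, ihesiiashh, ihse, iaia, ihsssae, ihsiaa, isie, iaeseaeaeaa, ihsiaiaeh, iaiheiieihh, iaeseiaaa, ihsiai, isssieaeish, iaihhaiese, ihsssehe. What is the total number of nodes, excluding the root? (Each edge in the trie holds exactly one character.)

Insert word by word; a character creates a node only if that edge doesn't already exist:
  "ihsssaehii" → 10 new (i, h, s, s, s, a, e, h, i, i)
  "ihesiiasis" → prefix "ih" already present; 8 new (e, s, i, i, a, s, i, s)
  "isieasi" → prefix "i" already present; 6 new (s, i, e, a, s, i)
  "assiahsa" → 8 new (a, s, s, i, a, h, s, a)
  "isss" → prefix "is" already present; 2 new (s, s)
  "ihesiiashh" → prefix "ihesiias" already present; 2 new (h, h)
  "ihse" → prefix "ihs" already present; 1 new (e)
  "iaia" → prefix "i" already present; 3 new (a, i, a)
  "ihsssae" → prefix "ihsssae" already present; 0 new (none)
  "ihsiaa" → prefix "ihs" already present; 3 new (i, a, a)
  "isie" → prefix "isie" already present; 0 new (none)
  "iaeseaeaeaa" → prefix "ia" already present; 9 new (e, s, e, a, e, a, e, a, a)
  "ihsiaiaeh" → prefix "ihsia" already present; 4 new (i, a, e, h)
  "iaiheiieihh" → prefix "iai" already present; 8 new (h, e, i, i, e, i, h, h)
  "iaeseiaaa" → prefix "iaese" already present; 4 new (i, a, a, a)
  "ihsiai" → prefix "ihsiai" already present; 0 new (none)
  "isssieaeish" → prefix "isss" already present; 7 new (i, e, a, e, i, s, h)
  "iaihhaiese" → prefix "iaih" already present; 6 new (h, a, i, e, s, e)
  "ihsssehe" → prefix "ihsss" already present; 3 new (e, h, e)
Total nodes = 10 + 8 + 6 + 8 + 2 + 2 + 1 + 3 + 0 + 3 + 0 + 9 + 4 + 8 + 4 + 0 + 7 + 6 + 3 = 84

84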